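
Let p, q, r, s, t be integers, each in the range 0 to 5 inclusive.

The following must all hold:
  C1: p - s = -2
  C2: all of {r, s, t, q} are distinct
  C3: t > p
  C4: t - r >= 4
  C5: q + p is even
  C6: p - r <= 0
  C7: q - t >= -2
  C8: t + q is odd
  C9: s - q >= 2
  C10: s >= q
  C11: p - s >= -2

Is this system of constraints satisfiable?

Constraints 4, 6, 7, 9, and 11 give t − r ≥ 4, r − p ≥ 0, p − s ≥ -2, s − q ≥ 2, q − t ≥ -2.
Adding all 5 inequalities: the left sides telescope to 0, and the right sides sum to 4 + 0 + (-2) + 2 + (-2) = 2. So 0 ≥ 2, which is false.

Unsatisfiable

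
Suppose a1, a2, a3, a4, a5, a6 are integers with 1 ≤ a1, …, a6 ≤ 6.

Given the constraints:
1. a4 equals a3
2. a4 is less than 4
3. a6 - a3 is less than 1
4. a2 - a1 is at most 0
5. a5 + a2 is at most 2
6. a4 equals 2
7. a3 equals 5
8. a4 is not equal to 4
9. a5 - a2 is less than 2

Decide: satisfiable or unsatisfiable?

Constraint 6 fixes a4 = 2 and constraint 7 fixes a3 = 5, but constraint 1 requires a4 = a3. Since 2 ≠ 5, contradiction.

Unsatisfiable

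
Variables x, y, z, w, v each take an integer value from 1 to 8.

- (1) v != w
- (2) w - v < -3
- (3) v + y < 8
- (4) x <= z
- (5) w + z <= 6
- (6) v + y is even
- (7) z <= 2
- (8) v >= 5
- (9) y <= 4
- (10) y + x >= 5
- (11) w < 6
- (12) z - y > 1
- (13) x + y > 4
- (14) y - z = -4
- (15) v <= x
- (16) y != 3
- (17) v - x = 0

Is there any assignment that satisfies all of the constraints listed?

Unsatisfiable

From constraints 8 and 15: x ≥ v and v ≥ 5, so x ≥ 5. From constraints 4 and 7: x ≤ z and z ≤ 2, so x ≤ 2. But 2 < 5, so no value of x works.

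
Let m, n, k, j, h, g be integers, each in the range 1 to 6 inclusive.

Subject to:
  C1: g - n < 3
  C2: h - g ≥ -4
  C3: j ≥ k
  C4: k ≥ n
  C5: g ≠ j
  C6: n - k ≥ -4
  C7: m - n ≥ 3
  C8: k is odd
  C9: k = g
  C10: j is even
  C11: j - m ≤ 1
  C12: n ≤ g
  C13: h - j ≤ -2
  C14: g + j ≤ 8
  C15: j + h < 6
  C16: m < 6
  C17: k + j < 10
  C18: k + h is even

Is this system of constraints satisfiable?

Setting (m, n, k, j, h, g) = (4, 1, 3, 4, 1, 3) satisfies everything: constraint 1: g - n = 2; constraint 2: h - g = -2, and the others follow.

Satisfiable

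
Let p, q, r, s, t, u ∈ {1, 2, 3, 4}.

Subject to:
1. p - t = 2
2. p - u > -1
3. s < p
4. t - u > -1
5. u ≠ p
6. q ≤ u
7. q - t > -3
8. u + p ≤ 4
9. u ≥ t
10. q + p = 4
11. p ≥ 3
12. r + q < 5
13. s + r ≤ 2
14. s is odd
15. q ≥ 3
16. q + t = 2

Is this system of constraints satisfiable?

From constraints 6 and 15: u ≥ q ≥ 3. From constraint 11: p ≥ 3. Hence u + p ≥ 6. But constraint 8 requires u + p ≤ 4, and 4 < 6. Contradiction.

Unsatisfiable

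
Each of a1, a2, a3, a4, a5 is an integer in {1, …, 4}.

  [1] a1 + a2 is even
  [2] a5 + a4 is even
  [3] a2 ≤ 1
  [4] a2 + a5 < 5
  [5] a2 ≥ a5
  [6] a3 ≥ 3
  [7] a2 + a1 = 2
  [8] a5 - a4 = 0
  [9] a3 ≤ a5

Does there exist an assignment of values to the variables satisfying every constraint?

From constraints 6 and 9: a5 ≥ a3 and a3 ≥ 3, so a5 ≥ 3. From constraints 3 and 5: a5 ≤ a2 and a2 ≤ 1, so a5 ≤ 1. But 1 < 3, so no value of a5 works.

Unsatisfiable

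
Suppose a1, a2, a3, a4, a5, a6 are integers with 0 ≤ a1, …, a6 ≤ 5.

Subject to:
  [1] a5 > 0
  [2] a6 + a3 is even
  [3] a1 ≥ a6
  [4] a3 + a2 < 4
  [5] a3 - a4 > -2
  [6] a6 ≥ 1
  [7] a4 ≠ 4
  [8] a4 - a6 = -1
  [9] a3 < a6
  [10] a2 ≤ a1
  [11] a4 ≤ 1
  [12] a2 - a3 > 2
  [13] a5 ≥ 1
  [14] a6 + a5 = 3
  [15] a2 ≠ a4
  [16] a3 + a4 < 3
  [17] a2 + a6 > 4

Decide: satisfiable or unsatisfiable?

Satisfiable

The assignment a1 = 3, a2 = 3, a3 = 0, a4 = 1, a5 = 1, a6 = 2 works:
  constraint 4 holds since a3 + a2 = 3.
  constraint 5 holds since a3 - a4 = -1.
  constraint 8 holds since a4 - a6 = -1.
The rest check out directly.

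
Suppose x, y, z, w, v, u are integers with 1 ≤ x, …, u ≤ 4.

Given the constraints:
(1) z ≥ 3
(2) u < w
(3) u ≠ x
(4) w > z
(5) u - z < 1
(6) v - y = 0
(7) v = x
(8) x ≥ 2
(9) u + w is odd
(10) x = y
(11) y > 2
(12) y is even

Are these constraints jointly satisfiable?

The assignment x = 4, y = 4, z = 3, w = 4, v = 4, u = 3 works:
  constraint 5 holds since u - z = 0.
  constraint 6 holds since v - y = 0.
  constraint 9 holds since u + w = 7 is odd.
The rest check out directly.

Satisfiable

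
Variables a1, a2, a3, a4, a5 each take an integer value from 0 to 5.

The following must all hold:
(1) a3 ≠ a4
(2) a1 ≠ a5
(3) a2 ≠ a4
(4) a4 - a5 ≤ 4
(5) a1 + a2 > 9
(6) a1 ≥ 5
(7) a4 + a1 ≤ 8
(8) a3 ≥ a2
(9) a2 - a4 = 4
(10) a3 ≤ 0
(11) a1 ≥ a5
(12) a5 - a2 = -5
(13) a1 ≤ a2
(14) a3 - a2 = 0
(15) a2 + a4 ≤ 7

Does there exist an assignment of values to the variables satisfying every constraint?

Unsatisfiable

From constraints 6 and 13: a2 ≥ a1 and a1 ≥ 5, so a2 ≥ 5. From constraints 8 and 10: a2 ≤ a3 and a3 ≤ 0, so a2 ≤ 0. But 0 < 5, so no value of a2 works.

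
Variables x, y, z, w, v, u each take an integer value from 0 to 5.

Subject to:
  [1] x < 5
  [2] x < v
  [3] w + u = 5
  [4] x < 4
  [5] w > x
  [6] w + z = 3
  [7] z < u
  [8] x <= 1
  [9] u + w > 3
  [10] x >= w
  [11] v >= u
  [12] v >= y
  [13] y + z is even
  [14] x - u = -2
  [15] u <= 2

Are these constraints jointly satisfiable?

Unsatisfiable

From constraints 8 and 10: w ≤ x ≤ 1. From constraint 15: u ≤ 2. Hence w + u ≤ 3. But constraint 3 requires w + u = 5, and 5 > 3. Contradiction.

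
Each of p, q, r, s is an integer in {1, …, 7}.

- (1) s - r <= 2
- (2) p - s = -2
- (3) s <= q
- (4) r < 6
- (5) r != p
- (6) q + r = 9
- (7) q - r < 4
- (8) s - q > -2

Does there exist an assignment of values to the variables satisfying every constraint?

Satisfiable

The assignment p = 2, q = 5, r = 4, s = 4 works:
  constraint 1 holds since s - r = 0.
  constraint 2 holds since p - s = -2.
The rest check out directly.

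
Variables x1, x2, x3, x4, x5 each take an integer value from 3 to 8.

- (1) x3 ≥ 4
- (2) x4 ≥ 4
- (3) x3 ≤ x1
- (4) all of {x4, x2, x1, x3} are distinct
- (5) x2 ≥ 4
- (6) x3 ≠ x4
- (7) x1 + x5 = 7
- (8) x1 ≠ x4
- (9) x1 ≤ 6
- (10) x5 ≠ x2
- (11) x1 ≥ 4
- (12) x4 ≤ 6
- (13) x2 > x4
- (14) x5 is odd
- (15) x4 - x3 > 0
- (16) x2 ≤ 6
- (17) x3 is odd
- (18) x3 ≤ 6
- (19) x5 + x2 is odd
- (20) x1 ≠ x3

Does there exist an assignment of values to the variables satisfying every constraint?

Constraints 1, 2, 5, 9, 11, 12, 16, and 18 confine each of x4, x2, x1, x3 to the 3 values {4, …, 6}.
Constraint 4 requires all 4 of them to be distinct, but only 3 values are available — impossible by the pigeonhole principle.

Unsatisfiable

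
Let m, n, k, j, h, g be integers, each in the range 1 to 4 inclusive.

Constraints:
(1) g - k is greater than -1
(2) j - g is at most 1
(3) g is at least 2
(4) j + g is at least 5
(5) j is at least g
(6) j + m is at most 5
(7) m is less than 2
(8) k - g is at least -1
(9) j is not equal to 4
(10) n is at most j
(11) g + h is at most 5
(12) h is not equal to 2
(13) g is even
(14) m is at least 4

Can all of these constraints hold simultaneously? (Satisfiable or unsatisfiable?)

From constraints 3 and 5: j ≥ g ≥ 2. From constraint 14: m ≥ 4. Hence j + m ≥ 6. But constraint 6 requires j + m ≤ 5, and 5 < 6. Contradiction.

Unsatisfiable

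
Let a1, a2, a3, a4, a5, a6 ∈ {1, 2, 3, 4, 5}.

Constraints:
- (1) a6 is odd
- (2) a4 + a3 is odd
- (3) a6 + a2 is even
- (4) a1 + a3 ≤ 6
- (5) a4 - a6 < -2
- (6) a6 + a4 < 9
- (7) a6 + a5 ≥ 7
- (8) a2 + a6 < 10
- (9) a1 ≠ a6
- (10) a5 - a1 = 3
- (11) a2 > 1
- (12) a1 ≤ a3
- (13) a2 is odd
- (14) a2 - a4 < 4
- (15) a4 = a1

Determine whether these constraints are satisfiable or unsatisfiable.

Setting (a1, a2, a3, a4, a5, a6) = (1, 3, 4, 1, 4, 5) satisfies everything: constraint 4: a1 + a3 = 5; constraint 5: a4 - a6 = -4; constraint 6: a6 + a4 = 6, and the others follow.

Satisfiable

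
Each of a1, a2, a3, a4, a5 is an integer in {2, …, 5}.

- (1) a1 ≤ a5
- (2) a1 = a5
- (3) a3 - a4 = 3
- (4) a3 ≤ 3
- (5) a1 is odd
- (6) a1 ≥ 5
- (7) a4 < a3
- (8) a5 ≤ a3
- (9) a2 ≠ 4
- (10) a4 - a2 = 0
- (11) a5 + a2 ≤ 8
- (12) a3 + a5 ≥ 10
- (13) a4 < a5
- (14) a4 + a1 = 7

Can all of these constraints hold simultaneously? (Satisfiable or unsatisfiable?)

Unsatisfiable

From constraints 1 and 6: a5 ≥ a1 and a1 ≥ 5, so a5 ≥ 5. From constraints 4 and 8: a5 ≤ a3 and a3 ≤ 3, so a5 ≤ 3. But 3 < 5, so no value of a5 works.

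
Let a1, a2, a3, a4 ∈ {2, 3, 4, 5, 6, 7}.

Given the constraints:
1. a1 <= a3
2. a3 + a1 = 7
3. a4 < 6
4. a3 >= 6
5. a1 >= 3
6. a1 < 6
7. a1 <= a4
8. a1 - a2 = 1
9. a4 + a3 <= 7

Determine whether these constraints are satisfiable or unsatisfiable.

Unsatisfiable

From constraints 5 and 7: a4 ≥ a1 ≥ 3. From constraint 4: a3 ≥ 6. Hence a4 + a3 ≥ 9. But constraint 9 requires a4 + a3 ≤ 7, and 7 < 9. Contradiction.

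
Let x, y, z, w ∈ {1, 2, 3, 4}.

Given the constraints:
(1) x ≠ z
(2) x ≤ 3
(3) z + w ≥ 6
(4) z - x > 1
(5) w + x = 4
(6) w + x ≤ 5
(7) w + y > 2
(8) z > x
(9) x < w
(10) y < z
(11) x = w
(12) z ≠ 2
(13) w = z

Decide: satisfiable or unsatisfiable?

From constraints 11 and 13, x = w = z, so x = z. But constraint 1 says x ≠ z. Contradiction.

Unsatisfiable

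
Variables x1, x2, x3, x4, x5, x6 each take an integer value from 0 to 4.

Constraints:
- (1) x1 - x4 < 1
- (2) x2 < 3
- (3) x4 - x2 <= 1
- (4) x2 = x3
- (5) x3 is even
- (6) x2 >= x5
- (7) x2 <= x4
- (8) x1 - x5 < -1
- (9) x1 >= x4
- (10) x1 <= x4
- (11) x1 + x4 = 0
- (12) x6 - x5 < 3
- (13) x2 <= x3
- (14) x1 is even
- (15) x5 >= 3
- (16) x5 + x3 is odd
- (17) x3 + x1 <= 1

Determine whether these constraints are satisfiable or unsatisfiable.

From constraints 6 and 15: x2 ≥ x5 and x5 ≥ 3, so x2 ≥ 3. From constraint 2: x2 ≤ 2. But 2 < 3, so no value of x2 works.

Unsatisfiable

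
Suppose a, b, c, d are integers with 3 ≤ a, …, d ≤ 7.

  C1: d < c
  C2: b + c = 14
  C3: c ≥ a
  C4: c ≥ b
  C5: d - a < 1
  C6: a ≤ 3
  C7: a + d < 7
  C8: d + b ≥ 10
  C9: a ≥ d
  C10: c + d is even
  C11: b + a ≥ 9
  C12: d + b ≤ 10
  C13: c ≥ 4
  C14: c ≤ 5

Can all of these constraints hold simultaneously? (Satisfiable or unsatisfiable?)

Unsatisfiable

From constraints 6 and 9: d ≤ a ≤ 3. From constraints 4 and 14: b ≤ c ≤ 5. Hence d + b ≤ 8. But constraint 8 requires d + b ≥ 10, and 10 > 8. Contradiction.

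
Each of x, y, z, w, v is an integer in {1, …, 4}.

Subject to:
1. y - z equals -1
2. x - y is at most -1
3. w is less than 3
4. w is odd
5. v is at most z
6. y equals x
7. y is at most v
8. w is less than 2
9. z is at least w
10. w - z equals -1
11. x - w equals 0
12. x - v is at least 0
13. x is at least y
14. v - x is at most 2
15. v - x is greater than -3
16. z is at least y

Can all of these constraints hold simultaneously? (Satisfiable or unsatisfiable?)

Constraints 2, 7, and 12 give y ≤ v, v ≤ x, x < y. Chaining: y ≤ v ≤ x < y, which forces y < y — impossible.

Unsatisfiable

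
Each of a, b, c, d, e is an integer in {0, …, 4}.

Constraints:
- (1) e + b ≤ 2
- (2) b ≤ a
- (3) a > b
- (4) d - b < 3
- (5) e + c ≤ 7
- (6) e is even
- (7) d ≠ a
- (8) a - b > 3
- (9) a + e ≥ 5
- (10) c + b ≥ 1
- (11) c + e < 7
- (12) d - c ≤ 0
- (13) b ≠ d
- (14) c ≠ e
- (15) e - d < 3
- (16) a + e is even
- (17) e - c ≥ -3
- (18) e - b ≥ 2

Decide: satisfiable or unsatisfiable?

The assignment a = 4, b = 0, c = 4, d = 2, e = 2 works:
  constraint 1 holds since e + b = 2.
  constraint 4 holds since d - b = 2.
The rest check out directly.

Satisfiable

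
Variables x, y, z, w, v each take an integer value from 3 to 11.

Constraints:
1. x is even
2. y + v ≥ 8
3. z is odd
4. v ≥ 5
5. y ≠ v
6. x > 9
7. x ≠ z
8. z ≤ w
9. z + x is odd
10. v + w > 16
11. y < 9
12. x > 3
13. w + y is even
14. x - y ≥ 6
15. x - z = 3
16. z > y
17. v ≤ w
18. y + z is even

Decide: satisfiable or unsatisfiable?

Try x = 10, y = 3, z = 7, w = 11, v = 7.
Check constraint 2: y + v = 10; constraint 10: v + w = 18. The remaining constraints are straightforward to verify.

Satisfiable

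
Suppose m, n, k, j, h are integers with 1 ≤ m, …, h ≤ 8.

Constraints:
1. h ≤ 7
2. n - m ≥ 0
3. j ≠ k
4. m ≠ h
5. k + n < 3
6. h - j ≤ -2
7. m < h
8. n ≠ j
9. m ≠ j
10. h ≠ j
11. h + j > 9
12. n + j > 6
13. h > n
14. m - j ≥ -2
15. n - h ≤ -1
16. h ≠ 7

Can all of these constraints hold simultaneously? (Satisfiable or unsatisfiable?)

Unsatisfiable

Constraints 2, 6, 14, and 15 give m − j ≥ -2, j − h ≥ 2, h − n ≥ 1, n − m ≥ 0.
Adding all 4 inequalities: the left sides telescope to 0, and the right sides sum to (-2) + 2 + 1 + 0 = 1. So 0 ≥ 1, which is false.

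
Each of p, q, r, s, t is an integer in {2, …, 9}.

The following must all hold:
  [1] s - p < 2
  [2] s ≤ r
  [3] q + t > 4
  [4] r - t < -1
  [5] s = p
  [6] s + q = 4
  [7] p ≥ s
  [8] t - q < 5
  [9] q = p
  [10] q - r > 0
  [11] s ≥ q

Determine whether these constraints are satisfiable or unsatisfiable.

Unsatisfiable

Constraints 2, 10, and 11 give s ≤ r, r < q, q ≤ s. Chaining: s ≤ r < q ≤ s, which forces s < s — impossible.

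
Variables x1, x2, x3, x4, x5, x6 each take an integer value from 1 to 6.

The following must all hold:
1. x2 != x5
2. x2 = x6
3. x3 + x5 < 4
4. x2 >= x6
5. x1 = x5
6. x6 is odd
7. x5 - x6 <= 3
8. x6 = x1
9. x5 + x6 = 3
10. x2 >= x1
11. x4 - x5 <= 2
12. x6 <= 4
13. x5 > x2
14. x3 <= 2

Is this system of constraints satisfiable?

Unsatisfiable

From constraints 2, 5, and 8, x2 = x6 = x1 = x5, so x2 = x5. But constraint 1 says x2 ≠ x5. Contradiction.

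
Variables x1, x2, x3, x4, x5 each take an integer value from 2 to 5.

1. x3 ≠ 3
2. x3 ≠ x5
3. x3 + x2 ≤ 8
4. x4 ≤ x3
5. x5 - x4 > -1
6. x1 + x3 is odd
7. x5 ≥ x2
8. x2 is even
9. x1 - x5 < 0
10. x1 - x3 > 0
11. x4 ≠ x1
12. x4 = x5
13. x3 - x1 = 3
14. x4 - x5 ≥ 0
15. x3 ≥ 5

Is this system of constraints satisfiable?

Unsatisfiable

Constraints 4, 9, 10, and 14 give x1 < x5, x5 ≤ x4, x4 ≤ x3, x3 < x1. Chaining: x1 < x5 ≤ x4 ≤ x3 < x1, which forces x1 < x1 — impossible.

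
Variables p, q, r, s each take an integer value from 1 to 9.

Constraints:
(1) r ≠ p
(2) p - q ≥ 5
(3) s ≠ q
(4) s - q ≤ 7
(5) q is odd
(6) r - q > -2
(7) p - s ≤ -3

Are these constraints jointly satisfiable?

Constraints 2, 4, and 7 give s − p ≥ 3, p − q ≥ 5, q − s ≥ -7.
Adding all 3 inequalities: the left sides telescope to 0, and the right sides sum to 3 + 5 + (-7) = 1. So 0 ≥ 1, which is false.

Unsatisfiable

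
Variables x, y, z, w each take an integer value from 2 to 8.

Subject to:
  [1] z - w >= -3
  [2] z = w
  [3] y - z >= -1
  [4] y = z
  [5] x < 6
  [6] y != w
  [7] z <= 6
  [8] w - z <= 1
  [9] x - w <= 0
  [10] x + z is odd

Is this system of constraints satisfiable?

Unsatisfiable

From constraints 2 and 4, y = z = w, so y = w. But constraint 6 says y ≠ w. Contradiction.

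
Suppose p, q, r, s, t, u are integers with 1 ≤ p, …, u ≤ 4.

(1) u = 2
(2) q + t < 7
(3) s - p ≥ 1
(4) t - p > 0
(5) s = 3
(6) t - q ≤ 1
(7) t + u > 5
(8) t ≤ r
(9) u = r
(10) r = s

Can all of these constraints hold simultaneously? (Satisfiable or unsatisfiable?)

Constraint 1 fixes u = 2 and constraint 5 fixes s = 3. Constraints 9 and 10 give u = r = s, so u = s. But 2 ≠ 3 — contradiction.

Unsatisfiable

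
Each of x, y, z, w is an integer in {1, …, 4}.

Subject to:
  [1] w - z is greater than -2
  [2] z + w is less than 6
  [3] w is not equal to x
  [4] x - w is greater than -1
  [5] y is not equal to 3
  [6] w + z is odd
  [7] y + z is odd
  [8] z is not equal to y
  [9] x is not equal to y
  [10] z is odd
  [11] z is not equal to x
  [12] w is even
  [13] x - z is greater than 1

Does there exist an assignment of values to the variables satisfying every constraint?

Setting (x, y, z, w) = (3, 4, 1, 2) satisfies everything: constraint 1: w - z = 1; constraint 2: z + w = 3, and the others follow.

Satisfiable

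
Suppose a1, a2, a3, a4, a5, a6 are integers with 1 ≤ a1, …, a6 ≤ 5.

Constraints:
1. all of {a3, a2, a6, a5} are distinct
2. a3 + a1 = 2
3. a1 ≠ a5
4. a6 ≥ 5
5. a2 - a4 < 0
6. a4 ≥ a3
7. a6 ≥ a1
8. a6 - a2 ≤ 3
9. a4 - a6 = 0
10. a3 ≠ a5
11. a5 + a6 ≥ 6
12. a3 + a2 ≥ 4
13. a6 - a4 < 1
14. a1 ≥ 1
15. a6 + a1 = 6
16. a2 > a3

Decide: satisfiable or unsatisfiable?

The assignment a1 = 1, a2 = 3, a3 = 1, a4 = 5, a5 = 4, a6 = 5 works:
  constraint 2 holds since a3 + a1 = 2.
  constraint 5 holds since a2 - a4 = -2.
  constraint 8 holds since a6 - a2 = 2.
The rest check out directly.

Satisfiable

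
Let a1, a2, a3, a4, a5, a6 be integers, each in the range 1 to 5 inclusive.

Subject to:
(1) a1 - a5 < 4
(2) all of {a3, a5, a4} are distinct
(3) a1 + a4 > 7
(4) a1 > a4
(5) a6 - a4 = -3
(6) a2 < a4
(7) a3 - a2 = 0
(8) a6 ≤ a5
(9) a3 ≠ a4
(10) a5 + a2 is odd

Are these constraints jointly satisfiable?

Satisfiable

Setting (a1, a2, a3, a4, a5, a6) = (5, 1, 1, 4, 2, 1) satisfies everything: constraint 1: a1 - a5 = 3; constraint 3: a1 + a4 = 9; constraint 5: a6 - a4 = -3, and the others follow.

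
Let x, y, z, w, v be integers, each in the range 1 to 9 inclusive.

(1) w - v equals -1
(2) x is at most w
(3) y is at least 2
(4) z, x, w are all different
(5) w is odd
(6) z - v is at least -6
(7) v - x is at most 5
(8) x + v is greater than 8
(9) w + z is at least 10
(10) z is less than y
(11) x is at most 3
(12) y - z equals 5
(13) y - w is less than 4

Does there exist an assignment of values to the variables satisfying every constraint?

Take x = 3, y = 9, z = 4, w = 7, v = 8. Then constraint 1: w - v = -1; constraint 6: z - v = -4; constraint 7: v - x = 5, and every other listed constraint is also met.

Satisfiable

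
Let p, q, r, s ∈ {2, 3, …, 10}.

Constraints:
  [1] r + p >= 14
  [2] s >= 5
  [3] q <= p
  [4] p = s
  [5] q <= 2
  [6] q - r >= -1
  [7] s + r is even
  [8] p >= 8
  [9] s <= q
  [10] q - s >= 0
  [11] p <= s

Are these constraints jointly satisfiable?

From constraints 8 and 11: s ≥ p and p ≥ 8, so s ≥ 8. From constraints 5 and 9: s ≤ q and q ≤ 2, so s ≤ 2. But 2 < 8, so no value of s works.

Unsatisfiable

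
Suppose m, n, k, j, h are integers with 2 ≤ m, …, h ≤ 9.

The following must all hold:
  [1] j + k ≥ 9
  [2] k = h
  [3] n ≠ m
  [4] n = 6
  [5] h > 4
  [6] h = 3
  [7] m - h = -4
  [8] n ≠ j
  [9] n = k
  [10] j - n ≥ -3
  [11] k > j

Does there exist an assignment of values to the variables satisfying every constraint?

Constraint 4 fixes n = 6 and constraint 6 fixes h = 3. Constraints 2 and 9 give n = k = h, so n = h. But 6 ≠ 3 — contradiction.

Unsatisfiable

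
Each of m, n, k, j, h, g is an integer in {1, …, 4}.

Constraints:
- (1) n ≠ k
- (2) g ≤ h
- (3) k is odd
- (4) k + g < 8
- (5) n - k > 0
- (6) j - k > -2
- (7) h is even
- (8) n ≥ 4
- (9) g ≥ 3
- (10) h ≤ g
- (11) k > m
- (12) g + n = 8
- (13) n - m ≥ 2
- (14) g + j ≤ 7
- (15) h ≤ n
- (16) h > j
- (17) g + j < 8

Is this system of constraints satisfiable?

Satisfiable

The assignment m = 2, n = 4, k = 3, j = 3, h = 4, g = 4 works:
  constraint 4 holds since k + g = 7.
  constraint 5 holds since n - k = 1.
  constraint 6 holds since j - k = 0.
The rest check out directly.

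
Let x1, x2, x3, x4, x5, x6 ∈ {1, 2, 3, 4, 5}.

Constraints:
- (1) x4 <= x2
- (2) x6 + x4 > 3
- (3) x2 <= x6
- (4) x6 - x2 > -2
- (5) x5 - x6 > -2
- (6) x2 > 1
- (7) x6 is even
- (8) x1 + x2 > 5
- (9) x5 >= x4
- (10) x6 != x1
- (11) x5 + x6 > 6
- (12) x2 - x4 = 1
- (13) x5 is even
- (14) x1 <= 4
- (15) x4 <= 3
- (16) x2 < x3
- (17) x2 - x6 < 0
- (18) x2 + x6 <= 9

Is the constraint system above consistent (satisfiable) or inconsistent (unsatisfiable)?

Take x1 = 3, x2 = 3, x3 = 5, x4 = 2, x5 = 4, x6 = 4. Then constraint 2: x6 + x4 = 6; constraint 4: x6 - x2 = 1, and every other listed constraint is also met.

Satisfiable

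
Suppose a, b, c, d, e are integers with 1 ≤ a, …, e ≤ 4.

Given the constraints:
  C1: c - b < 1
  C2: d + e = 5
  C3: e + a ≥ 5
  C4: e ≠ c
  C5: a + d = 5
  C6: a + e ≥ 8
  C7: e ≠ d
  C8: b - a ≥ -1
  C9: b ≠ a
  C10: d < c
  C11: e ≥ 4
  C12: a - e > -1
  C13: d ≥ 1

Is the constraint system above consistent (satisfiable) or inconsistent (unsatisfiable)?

Take a = 4, b = 3, c = 3, d = 1, e = 4. Then constraint 1: c - b = 0; constraint 2: d + e = 5, and every other listed constraint is also met.

Satisfiable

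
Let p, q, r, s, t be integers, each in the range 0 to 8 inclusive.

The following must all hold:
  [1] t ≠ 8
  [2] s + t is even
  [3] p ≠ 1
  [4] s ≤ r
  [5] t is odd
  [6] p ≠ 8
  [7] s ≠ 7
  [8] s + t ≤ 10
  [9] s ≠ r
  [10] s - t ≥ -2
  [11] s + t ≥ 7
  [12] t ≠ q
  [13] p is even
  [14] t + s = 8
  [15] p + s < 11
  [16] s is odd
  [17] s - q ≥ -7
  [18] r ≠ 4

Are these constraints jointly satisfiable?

Satisfiable

Take p = 6, q = 7, r = 7, s = 3, t = 5. Then constraint 8: s + t = 8; constraint 10: s - t = -2; constraint 11: s + t = 8, and every other listed constraint is also met.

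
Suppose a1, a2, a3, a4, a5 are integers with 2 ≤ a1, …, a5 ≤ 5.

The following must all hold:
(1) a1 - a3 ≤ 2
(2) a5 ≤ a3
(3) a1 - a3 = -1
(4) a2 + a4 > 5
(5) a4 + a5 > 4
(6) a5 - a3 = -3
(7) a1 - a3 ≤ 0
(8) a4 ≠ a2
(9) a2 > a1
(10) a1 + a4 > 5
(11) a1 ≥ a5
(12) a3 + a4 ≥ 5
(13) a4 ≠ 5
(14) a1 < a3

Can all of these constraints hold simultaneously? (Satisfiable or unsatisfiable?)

Satisfiable

Setting (a1, a2, a3, a4, a5) = (4, 5, 5, 3, 2) satisfies everything: constraint 1: a1 - a3 = -1; constraint 3: a1 - a3 = -1, and the others follow.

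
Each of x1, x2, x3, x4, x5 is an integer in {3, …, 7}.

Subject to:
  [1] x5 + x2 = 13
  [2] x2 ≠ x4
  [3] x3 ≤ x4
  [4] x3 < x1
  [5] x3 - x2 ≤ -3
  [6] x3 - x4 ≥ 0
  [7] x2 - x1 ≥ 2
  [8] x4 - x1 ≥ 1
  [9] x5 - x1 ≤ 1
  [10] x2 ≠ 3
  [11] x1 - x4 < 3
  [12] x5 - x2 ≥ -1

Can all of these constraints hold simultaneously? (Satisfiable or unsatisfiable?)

Unsatisfiable

Constraints 5, 6, 8, 9, and 12 give x4 − x1 ≥ 1, x1 − x5 ≥ -1, x5 − x2 ≥ -1, x2 − x3 ≥ 3, x3 − x4 ≥ 0.
Adding all 5 inequalities: the left sides telescope to 0, and the right sides sum to 1 + (-1) + (-1) + 3 + 0 = 2. So 0 ≥ 2, which is false.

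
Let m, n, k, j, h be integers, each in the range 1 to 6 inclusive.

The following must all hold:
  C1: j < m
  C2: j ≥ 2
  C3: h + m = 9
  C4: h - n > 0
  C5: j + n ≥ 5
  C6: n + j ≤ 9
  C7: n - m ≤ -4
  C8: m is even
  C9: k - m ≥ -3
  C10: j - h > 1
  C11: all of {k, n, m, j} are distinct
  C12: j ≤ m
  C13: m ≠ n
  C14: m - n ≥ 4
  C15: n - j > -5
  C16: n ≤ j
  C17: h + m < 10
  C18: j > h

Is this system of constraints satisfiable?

Satisfiable

Try m = 6, n = 2, k = 3, j = 5, h = 3.
Check constraint 3: h + m = 9; constraint 4: h - n = 1; constraint 5: j + n = 7. The remaining constraints are straightforward to verify.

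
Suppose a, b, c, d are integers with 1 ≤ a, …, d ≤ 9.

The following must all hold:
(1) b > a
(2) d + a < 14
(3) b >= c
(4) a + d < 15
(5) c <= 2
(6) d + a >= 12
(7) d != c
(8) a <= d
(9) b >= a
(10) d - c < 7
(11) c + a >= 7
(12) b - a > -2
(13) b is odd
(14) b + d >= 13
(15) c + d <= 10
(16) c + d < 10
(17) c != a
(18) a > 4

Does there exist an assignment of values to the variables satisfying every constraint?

One satisfying assignment is a = 6, b = 7, c = 1, d = 7.
For the less obvious constraints — constraint 2: d + a = 13; constraint 4: a + d = 13; constraint 6: d + a = 13 — and the others hold by inspection.

Satisfiable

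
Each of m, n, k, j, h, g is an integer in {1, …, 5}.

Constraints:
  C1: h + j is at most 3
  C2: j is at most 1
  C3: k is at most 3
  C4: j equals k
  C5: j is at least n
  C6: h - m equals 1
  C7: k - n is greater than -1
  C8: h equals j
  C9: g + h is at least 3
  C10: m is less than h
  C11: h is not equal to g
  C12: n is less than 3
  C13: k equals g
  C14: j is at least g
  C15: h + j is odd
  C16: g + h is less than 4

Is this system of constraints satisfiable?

From constraints 4, 8, and 13, h = j = k = g, so h = g. But constraint 11 says h ≠ g. Contradiction.

Unsatisfiable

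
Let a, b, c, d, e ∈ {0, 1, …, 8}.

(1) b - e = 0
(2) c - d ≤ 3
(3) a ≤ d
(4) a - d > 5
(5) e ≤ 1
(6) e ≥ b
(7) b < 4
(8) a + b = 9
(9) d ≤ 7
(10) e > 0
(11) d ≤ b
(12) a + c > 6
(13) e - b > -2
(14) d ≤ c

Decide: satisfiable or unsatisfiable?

From constraints 3 and 9: a ≤ d ≤ 7. From constraints 5 and 6: b ≤ e ≤ 1. Hence a + b ≤ 8. But constraint 8 requires a + b = 9, and 9 > 8. Contradiction.

Unsatisfiable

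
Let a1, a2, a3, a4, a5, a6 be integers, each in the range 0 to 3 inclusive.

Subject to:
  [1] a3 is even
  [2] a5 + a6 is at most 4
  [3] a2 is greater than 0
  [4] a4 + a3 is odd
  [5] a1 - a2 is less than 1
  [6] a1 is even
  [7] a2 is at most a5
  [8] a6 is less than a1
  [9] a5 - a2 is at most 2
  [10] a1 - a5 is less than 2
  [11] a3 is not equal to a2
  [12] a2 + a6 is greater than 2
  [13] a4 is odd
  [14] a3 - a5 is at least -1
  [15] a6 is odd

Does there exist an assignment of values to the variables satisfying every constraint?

Take a1 = 2, a2 = 3, a3 = 2, a4 = 3, a5 = 3, a6 = 1. Then constraint 2: a5 + a6 = 4; constraint 5: a1 - a2 = -1; constraint 9: a5 - a2 = 0, and every other listed constraint is also met.

Satisfiable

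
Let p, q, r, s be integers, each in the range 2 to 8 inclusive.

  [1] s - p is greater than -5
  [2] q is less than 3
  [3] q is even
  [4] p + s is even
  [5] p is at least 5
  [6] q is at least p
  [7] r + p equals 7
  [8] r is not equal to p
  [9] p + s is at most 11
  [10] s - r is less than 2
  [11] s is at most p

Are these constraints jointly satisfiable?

From constraints 5 and 6: q ≥ p and p ≥ 5, so q ≥ 5. From constraint 2: q ≤ 2. But 2 < 5, so no value of q works.

Unsatisfiable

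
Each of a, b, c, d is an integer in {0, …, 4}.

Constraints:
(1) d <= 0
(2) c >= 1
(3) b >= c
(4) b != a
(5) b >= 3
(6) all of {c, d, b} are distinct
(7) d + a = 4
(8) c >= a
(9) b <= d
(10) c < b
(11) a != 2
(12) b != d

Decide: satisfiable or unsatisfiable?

Unsatisfiable

From constraint 5: b ≥ 3. From constraints 1 and 9: b ≤ d and d ≤ 0, so b ≤ 0. But 0 < 3, so no value of b works.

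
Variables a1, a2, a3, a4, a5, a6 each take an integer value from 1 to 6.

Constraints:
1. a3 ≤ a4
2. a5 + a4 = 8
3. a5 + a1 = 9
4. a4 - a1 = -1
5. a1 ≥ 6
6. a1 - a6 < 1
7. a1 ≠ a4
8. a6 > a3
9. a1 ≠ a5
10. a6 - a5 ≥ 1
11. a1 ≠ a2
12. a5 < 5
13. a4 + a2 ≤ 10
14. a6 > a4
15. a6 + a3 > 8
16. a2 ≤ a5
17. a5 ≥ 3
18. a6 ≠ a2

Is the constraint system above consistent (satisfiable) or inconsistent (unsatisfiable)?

Take a1 = 6, a2 = 3, a3 = 3, a4 = 5, a5 = 3, a6 = 6. Then constraint 2: a5 + a4 = 8; constraint 3: a5 + a1 = 9; constraint 4: a4 - a1 = -1, and every other listed constraint is also met.

Satisfiable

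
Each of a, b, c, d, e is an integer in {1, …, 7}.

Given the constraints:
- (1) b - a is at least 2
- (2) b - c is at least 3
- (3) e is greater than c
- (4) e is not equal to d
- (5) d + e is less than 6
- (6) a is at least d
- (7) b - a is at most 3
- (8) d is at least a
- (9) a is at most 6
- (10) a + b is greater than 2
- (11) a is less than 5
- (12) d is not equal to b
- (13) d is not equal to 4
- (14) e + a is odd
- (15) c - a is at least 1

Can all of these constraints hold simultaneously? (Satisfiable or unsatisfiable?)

Constraints 2, 7, and 15 give b − c ≥ 3, c − a ≥ 1, a − b ≥ -3.
Adding all 3 inequalities: the left sides telescope to 0, and the right sides sum to 3 + 1 + (-3) = 1. So 0 ≥ 1, which is false.

Unsatisfiable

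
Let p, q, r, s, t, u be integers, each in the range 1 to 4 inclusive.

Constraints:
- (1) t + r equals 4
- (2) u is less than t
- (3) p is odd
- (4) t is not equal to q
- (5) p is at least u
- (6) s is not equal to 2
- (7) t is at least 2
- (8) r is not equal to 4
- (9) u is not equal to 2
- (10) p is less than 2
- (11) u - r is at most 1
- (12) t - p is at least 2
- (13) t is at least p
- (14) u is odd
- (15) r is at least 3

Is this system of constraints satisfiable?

Unsatisfiable

From constraint 7: t ≥ 2. From constraint 15: r ≥ 3. Hence t + r ≥ 5. But constraint 1 requires t + r = 4, and 4 < 5. Contradiction.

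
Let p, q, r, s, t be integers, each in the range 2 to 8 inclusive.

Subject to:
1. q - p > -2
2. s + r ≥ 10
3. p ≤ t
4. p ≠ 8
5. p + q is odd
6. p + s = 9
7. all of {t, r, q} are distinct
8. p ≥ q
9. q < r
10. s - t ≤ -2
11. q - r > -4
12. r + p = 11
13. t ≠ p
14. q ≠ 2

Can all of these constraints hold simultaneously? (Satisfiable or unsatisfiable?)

Satisfiable

One satisfying assignment is p = 5, q = 4, r = 6, s = 4, t = 8.
For the less obvious constraints — constraint 1: q - p = -1; constraint 2: s + r = 10; constraint 6: p + s = 9 — and the others hold by inspection.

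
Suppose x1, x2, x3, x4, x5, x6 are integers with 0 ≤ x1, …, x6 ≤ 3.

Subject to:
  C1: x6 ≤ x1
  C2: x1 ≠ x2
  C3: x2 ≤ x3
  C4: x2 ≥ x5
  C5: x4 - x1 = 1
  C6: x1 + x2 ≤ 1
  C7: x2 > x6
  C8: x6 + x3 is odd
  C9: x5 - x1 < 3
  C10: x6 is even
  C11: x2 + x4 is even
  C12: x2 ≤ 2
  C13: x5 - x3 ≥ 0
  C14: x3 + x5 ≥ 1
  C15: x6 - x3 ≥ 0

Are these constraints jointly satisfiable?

Constraints 3, 7, and 15 give x6 < x2, x2 ≤ x3, x3 ≤ x6. Chaining: x6 < x2 ≤ x3 ≤ x6, which forces x6 < x6 — impossible.

Unsatisfiable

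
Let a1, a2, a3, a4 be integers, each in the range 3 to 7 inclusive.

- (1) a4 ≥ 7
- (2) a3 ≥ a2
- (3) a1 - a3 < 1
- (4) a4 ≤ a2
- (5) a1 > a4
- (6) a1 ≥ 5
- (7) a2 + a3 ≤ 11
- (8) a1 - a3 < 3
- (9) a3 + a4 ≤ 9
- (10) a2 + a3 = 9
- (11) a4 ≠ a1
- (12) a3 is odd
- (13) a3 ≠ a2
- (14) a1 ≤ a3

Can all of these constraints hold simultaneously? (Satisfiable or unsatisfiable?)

Unsatisfiable

From constraints 1 and 4: a2 ≥ a4 ≥ 7. From constraints 6 and 14: a3 ≥ a1 ≥ 5. Hence a2 + a3 ≥ 12. But constraint 7 requires a2 + a3 ≤ 11, and 11 < 12. Contradiction.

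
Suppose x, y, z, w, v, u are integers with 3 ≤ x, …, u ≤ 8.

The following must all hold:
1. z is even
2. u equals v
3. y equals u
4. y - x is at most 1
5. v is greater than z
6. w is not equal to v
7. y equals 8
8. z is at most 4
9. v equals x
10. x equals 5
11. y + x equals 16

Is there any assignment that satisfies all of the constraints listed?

Unsatisfiable

Constraint 7 fixes y = 8 and constraint 10 fixes x = 5. Constraints 2, 3, and 9 give y = u = v = x, so y = x. But 8 ≠ 5 — contradiction.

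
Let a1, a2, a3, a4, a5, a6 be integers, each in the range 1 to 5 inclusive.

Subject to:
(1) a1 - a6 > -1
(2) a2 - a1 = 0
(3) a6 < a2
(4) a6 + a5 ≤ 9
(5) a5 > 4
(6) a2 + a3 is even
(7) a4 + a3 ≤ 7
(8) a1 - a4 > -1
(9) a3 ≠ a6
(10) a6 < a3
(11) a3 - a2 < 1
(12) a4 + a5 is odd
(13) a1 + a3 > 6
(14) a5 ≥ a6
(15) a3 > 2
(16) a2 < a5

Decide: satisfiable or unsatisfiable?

Satisfiable

The assignment a1 = 4, a2 = 4, a3 = 4, a4 = 2, a5 = 5, a6 = 3 works:
  constraint 1 holds since a1 - a6 = 1.
  constraint 2 holds since a2 - a1 = 0.
The rest check out directly.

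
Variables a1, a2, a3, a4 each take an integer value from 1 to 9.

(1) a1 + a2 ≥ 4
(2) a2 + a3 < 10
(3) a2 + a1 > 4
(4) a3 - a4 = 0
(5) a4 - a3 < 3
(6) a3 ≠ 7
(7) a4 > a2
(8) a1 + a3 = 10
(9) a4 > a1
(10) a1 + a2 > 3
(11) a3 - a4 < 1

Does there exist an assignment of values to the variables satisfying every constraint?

Satisfiable

One satisfying assignment is a1 = 4, a2 = 1, a3 = 6, a4 = 6.
For the less obvious constraints — constraint 1: a1 + a2 = 5; constraint 2: a2 + a3 = 7 — and the others hold by inspection.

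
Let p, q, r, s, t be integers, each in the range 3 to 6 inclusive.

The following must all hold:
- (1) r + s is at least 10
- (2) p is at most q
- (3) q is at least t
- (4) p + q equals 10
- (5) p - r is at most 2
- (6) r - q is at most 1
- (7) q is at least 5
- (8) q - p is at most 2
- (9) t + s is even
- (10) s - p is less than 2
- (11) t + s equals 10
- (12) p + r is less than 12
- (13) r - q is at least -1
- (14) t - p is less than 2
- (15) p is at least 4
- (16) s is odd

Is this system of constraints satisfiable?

One satisfying assignment is p = 5, q = 5, r = 5, s = 5, t = 5.
For the less obvious constraints — constraint 1: r + s = 10; constraint 4: p + q = 10; constraint 5: p - r = 0 — and the others hold by inspection.

Satisfiable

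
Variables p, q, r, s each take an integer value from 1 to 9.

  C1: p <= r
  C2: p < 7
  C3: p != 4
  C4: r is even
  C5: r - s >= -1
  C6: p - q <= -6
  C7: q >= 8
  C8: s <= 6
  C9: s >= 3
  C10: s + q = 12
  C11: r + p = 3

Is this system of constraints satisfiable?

The assignment p = 1, q = 9, r = 2, s = 3 works:
  constraint 5 holds since r - s = -1.
  constraint 6 holds since p - q = -8.
  constraint 10 holds since s + q = 12.
The rest check out directly.

Satisfiable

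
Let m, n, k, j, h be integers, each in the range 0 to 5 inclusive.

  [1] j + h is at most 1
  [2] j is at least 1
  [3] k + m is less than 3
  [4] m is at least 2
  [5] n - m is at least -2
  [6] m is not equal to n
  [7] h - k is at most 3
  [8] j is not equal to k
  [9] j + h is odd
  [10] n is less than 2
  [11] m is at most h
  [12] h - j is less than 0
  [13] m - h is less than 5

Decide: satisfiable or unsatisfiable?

Unsatisfiable

From constraint 2: j ≥ 1. From constraints 4 and 11: h ≥ m ≥ 2. Hence j + h ≥ 3. But constraint 1 requires j + h ≤ 1, and 1 < 3. Contradiction.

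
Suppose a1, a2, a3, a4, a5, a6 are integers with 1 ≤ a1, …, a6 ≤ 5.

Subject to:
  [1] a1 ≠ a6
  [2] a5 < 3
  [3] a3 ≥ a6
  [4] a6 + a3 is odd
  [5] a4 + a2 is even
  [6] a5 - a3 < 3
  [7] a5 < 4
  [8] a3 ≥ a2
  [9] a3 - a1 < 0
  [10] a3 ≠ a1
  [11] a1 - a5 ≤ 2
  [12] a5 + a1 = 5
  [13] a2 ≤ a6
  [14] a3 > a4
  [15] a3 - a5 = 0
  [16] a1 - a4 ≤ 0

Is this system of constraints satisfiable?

Unsatisfiable

Constraints 9, 14, and 16 give a4 < a3, a3 < a1, a1 ≤ a4. Chaining: a4 < a3 < a1 ≤ a4, which forces a4 < a4 — impossible.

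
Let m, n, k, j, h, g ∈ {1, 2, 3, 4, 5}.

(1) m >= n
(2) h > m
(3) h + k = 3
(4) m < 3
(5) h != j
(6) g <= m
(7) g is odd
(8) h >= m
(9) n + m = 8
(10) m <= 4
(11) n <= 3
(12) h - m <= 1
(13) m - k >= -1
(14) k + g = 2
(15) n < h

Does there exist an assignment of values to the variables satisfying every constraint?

Unsatisfiable

From constraint 11: n ≤ 3. From constraint 10: m ≤ 4. Hence n + m ≤ 7. But constraint 9 requires n + m = 8, and 8 > 7. Contradiction.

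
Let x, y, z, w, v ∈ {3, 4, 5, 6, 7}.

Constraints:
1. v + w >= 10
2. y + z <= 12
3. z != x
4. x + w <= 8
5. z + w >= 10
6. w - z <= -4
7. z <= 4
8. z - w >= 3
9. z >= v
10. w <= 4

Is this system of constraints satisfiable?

From constraints 7 and 9: v ≤ z ≤ 4. From constraint 10: w ≤ 4. Hence v + w ≤ 8. But constraint 1 requires v + w ≥ 10, and 10 > 8. Contradiction.

Unsatisfiable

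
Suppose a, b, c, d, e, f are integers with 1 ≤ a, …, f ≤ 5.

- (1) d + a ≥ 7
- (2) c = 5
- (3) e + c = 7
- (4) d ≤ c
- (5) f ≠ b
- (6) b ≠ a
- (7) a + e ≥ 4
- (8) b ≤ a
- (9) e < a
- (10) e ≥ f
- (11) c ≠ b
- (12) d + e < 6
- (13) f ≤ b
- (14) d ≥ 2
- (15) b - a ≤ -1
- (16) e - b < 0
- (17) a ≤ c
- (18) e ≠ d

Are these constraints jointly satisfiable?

Try a = 5, b = 4, c = 5, d = 3, e = 2, f = 1.
Check constraint 1: d + a = 8; constraint 3: e + c = 7; constraint 7: a + e = 7. The remaining constraints are straightforward to verify.

Satisfiable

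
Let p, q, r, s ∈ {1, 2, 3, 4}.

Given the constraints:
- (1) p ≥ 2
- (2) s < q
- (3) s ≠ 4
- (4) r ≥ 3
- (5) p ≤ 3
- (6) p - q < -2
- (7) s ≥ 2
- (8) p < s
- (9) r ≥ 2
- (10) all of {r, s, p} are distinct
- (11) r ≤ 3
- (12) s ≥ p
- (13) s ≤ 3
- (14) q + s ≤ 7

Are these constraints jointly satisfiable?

Unsatisfiable

Constraints 1, 5, 7, 9, 11, and 13 confine each of r, s, p to the 2 values {2, 3}.
Constraint 10 requires all 3 of them to be distinct, but only 2 values are available — impossible by the pigeonhole principle.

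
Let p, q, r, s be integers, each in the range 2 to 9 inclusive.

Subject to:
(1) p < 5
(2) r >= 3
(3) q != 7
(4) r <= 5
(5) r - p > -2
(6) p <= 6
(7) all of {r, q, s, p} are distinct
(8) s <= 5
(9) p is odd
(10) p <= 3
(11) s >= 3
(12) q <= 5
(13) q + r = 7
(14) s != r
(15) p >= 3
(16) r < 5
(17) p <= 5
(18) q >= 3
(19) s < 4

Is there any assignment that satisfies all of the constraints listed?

Constraints 2, 4, 8, 11, 12, 15, 17, and 18 confine each of r, q, s, p to the 3 values {3, …, 5}.
Constraint 7 requires all 4 of them to be distinct, but only 3 values are available — impossible by the pigeonhole principle.

Unsatisfiable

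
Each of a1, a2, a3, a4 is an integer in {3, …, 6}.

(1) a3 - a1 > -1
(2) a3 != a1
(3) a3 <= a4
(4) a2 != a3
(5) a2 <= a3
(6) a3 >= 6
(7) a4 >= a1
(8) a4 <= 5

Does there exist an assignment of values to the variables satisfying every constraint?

Unsatisfiable

From constraints 3 and 6: a4 ≥ a3 and a3 ≥ 6, so a4 ≥ 6. From constraint 8: a4 ≤ 5. But 5 < 6, so no value of a4 works.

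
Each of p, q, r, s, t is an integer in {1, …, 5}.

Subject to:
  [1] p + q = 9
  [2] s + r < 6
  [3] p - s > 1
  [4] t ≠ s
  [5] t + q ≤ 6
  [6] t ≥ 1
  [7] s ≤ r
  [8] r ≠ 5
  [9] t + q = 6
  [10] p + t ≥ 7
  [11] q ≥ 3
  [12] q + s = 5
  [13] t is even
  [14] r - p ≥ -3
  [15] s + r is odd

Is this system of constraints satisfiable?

Satisfiable

Take p = 5, q = 4, r = 4, s = 1, t = 2. Then constraint 1: p + q = 9; constraint 2: s + r = 5, and every other listed constraint is also met.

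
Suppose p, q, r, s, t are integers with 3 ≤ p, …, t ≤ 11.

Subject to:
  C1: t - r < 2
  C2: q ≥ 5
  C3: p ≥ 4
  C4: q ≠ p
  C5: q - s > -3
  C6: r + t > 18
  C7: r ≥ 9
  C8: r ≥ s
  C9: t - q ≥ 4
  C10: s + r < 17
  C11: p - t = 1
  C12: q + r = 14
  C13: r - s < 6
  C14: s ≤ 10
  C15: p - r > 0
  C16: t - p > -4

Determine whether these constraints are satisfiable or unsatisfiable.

Satisfiable

The assignment p = 11, q = 5, r = 9, s = 6, t = 10 works:
  constraint 1 holds since t - r = 1.
  constraint 5 holds since q - s = -1.
The rest check out directly.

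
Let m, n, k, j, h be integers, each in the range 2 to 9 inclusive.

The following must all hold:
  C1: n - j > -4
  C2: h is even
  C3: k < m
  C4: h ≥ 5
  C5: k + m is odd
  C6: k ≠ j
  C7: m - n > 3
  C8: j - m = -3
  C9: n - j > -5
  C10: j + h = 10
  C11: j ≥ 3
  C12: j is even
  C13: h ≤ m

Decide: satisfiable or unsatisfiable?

Satisfiable

The assignment m = 7, n = 2, k = 2, j = 4, h = 6 works:
  constraint 1 holds since n - j = -2.
  constraint 7 holds since m - n = 5.
  constraint 8 holds since j - m = -3.
The rest check out directly.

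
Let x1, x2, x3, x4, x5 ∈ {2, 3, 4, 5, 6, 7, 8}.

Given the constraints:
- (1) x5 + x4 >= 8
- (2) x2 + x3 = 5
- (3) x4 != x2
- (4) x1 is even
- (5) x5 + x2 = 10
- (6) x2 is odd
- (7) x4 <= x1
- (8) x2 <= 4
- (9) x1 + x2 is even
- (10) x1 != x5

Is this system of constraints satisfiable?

Unsatisfiable

Constraint 4 makes x1 even and constraint 6 makes x2 odd, so x1 + x2 must be odd. Constraint 9 says x1 + x2 is even — contradiction.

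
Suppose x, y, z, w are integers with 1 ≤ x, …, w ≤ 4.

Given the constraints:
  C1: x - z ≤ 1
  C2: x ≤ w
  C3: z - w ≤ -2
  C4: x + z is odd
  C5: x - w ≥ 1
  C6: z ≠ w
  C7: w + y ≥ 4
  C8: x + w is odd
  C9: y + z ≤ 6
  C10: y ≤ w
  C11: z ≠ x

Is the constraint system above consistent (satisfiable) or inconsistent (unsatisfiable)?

Constraints 1, 3, and 5 give z − x ≥ -1, x − w ≥ 1, w − z ≥ 2.
Adding all 3 inequalities: the left sides telescope to 0, and the right sides sum to (-1) + 1 + 2 = 2. So 0 ≥ 2, which is false.

Unsatisfiable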